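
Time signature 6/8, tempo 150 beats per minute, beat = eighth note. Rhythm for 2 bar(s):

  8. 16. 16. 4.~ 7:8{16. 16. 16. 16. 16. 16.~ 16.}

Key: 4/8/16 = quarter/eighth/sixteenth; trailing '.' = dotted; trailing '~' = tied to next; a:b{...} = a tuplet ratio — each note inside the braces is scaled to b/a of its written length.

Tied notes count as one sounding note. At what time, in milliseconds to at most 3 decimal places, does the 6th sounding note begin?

1. 0.0ms @ 0 + 600.0ms (3/2)
2. 600.0ms @ 3/2 + 300.0ms (3/4)
3. 900.0ms @ 9/4 + 300.0ms (3/4)
4. 1200.0ms @ 3 + 1542.857ms (27/7)
5. 2742.857ms @ 48/7 + 342.857ms (6/7)
6. 3085.714ms @ 54/7 + 342.857ms (6/7)
7. 3428.571ms @ 60/7 + 342.857ms (6/7)
8. 3771.429ms @ 66/7 + 342.857ms (6/7)
9. 4114.286ms @ 72/7 + 685.714ms (12/7)

note 6 onset = 54/7b = 3085.714ms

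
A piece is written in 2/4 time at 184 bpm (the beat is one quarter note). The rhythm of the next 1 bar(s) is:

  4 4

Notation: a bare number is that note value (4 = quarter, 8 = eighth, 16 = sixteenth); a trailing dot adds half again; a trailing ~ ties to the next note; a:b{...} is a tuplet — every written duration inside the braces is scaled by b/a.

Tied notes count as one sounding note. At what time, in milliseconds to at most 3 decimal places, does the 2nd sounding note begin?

note 2 onset = 1b = 326.087ms

1. 0.0ms @ 0 + 326.087ms (1)
2. 326.087ms @ 1 + 326.087ms (1)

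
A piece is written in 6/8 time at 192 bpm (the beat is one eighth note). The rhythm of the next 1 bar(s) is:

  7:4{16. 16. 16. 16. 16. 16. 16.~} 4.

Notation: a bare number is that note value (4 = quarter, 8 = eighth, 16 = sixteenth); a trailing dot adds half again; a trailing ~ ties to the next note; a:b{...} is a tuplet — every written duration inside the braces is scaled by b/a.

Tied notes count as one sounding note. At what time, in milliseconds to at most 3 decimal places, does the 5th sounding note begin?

note 5 onset = 12/7b = 535.714ms

1. 0.0ms @ 0 + 133.929ms (3/7)
2. 133.929ms @ 3/7 + 133.929ms (3/7)
3. 267.857ms @ 6/7 + 133.929ms (3/7)
4. 401.786ms @ 9/7 + 133.929ms (3/7)
5. 535.714ms @ 12/7 + 133.929ms (3/7)
6. 669.643ms @ 15/7 + 133.929ms (3/7)
7. 803.571ms @ 18/7 + 1071.429ms (24/7)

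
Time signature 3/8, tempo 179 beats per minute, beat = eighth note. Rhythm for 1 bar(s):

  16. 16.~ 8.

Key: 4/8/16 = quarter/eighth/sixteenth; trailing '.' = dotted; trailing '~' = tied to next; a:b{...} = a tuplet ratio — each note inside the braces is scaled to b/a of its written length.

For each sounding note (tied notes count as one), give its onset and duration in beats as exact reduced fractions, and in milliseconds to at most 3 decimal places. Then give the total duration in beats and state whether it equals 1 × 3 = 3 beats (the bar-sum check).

1) 0.0ms=0b +251.397ms=3/4b
2) 251.397ms=3/4b +754.19ms=9/4b
Σ=3b of 3 (179bpm 3/8) — PASS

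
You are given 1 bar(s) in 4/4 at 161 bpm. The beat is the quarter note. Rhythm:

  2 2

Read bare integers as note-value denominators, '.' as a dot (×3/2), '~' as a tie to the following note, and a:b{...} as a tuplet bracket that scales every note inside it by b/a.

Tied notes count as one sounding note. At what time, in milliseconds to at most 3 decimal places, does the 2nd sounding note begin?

note 2 onset = 2b = 745.342ms

1. 0.0ms @ 0 + 745.342ms (2)
2. 745.342ms @ 2 + 745.342ms (2)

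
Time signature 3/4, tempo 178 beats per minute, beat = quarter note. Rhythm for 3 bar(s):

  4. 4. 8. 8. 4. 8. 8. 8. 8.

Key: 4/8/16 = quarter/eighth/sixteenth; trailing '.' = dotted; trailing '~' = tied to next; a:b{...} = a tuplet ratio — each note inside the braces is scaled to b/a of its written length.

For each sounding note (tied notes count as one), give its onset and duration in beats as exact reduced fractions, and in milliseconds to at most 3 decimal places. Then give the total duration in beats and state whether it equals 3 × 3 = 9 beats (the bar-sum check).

1) 0.0ms=0b +505.618ms=3/2b
2) 505.618ms=3/2b +505.618ms=3/2b
3) 1011.236ms=3b +252.809ms=3/4b
4) 1264.045ms=15/4b +252.809ms=3/4b
5) 1516.854ms=9/2b +505.618ms=3/2b
6) 2022.472ms=6b +252.809ms=3/4b
7) 2275.281ms=27/4b +252.809ms=3/4b
8) 2528.09ms=15/2b +252.809ms=3/4b
9) 2780.899ms=33/4b +252.809ms=3/4b
Σ=9b of 9 (178bpm 3/4) — PASS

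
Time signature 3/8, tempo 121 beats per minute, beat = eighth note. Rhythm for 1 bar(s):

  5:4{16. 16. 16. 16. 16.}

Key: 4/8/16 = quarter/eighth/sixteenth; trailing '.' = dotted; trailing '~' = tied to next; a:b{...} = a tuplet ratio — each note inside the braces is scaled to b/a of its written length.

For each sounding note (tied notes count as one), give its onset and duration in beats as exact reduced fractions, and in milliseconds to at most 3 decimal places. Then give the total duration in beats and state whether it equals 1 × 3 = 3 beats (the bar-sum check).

1) 0.0ms=0b +297.521ms=3/5b
2) 297.521ms=3/5b +297.521ms=3/5b
3) 595.041ms=6/5b +297.521ms=3/5b
4) 892.562ms=9/5b +297.521ms=3/5b
5) 1190.083ms=12/5b +297.521ms=3/5b
Σ=3b of 3 (121bpm 3/8) — PASS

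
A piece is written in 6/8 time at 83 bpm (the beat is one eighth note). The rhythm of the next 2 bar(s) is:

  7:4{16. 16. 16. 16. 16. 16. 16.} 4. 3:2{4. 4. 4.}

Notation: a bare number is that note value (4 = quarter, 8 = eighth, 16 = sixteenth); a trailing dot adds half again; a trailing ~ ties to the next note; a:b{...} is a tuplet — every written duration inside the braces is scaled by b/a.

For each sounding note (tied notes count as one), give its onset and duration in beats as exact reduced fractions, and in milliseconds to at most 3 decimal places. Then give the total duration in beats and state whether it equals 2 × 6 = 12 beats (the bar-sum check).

1) 0.0ms=0b +309.811ms=3/7b
2) 309.811ms=3/7b +309.811ms=3/7b
3) 619.621ms=6/7b +309.811ms=3/7b
4) 929.432ms=9/7b +309.811ms=3/7b
5) 1239.243ms=12/7b +309.811ms=3/7b
6) 1549.053ms=15/7b +309.811ms=3/7b
7) 1858.864ms=18/7b +309.811ms=3/7b
8) 2168.675ms=3b +2168.675ms=3b
9) 4337.349ms=6b +1445.783ms=2b
10) 5783.133ms=8b +1445.783ms=2b
11) 7228.916ms=10b +1445.783ms=2b
Σ=12b of 12 (83bpm 6/8) — PASS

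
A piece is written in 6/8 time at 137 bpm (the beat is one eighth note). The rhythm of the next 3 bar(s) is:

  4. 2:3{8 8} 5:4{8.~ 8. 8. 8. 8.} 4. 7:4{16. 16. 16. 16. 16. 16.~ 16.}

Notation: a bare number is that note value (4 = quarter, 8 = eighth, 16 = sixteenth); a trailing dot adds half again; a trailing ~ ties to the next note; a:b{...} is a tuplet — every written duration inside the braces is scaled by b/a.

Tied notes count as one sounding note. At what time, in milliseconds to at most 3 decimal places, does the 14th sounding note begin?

1. 0.0ms @ 0 + 1313.869ms (3)
2. 1313.869ms @ 3 + 656.934ms (3/2)
3. 1970.803ms @ 9/2 + 656.934ms (3/2)
4. 2627.737ms @ 6 + 1051.095ms (12/5)
5. 3678.832ms @ 42/5 + 525.547ms (6/5)
6. 4204.38ms @ 48/5 + 525.547ms (6/5)
7. 4729.927ms @ 54/5 + 525.547ms (6/5)
8. 5255.474ms @ 12 + 1313.869ms (3)
9. 6569.343ms @ 15 + 187.696ms (3/7)
10. 6757.039ms @ 108/7 + 187.696ms (3/7)
11. 6944.734ms @ 111/7 + 187.696ms (3/7)
12. 7132.43ms @ 114/7 + 187.696ms (3/7)
13. 7320.125ms @ 117/7 + 187.696ms (3/7)
14. 7507.821ms @ 120/7 + 375.391ms (6/7)

note 14 onset = 120/7b = 7507.821ms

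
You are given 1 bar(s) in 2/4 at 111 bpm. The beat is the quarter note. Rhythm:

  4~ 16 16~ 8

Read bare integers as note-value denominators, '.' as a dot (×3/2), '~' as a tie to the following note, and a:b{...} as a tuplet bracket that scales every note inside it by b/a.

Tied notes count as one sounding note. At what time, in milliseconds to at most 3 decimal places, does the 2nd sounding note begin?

note 2 onset = 5/4b = 675.676ms

1. 0.0ms @ 0 + 675.676ms (5/4)
2. 675.676ms @ 5/4 + 405.405ms (3/4)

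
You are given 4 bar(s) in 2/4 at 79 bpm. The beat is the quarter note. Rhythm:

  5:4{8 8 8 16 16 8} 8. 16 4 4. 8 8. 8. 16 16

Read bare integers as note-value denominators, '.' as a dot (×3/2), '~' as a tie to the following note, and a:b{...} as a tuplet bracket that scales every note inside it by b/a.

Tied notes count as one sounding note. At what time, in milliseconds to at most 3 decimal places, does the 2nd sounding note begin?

note 2 onset = 2/5b = 303.797ms

1. 0.0ms @ 0 + 303.797ms (2/5)
2. 303.797ms @ 2/5 + 303.797ms (2/5)
3. 607.595ms @ 4/5 + 303.797ms (2/5)
4. 911.392ms @ 6/5 + 151.899ms (1/5)
5. 1063.291ms @ 7/5 + 151.899ms (1/5)
6. 1215.19ms @ 8/5 + 303.797ms (2/5)
7. 1518.987ms @ 2 + 569.62ms (3/4)
8. 2088.608ms @ 11/4 + 189.873ms (1/4)
9. 2278.481ms @ 3 + 759.494ms (1)
10. 3037.975ms @ 4 + 1139.241ms (3/2)
11. 4177.215ms @ 11/2 + 379.747ms (1/2)
12. 4556.962ms @ 6 + 569.62ms (3/4)
13. 5126.582ms @ 27/4 + 569.62ms (3/4)
14. 5696.203ms @ 15/2 + 189.873ms (1/4)
15. 5886.076ms @ 31/4 + 189.873ms (1/4)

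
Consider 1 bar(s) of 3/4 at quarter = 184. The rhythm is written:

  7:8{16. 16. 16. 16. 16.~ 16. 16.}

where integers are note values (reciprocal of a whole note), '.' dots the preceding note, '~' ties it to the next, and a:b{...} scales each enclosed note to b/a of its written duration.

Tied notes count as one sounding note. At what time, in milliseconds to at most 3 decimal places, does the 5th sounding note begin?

1. 0.0ms @ 0 + 139.752ms (3/7)
2. 139.752ms @ 3/7 + 139.752ms (3/7)
3. 279.503ms @ 6/7 + 139.752ms (3/7)
4. 419.255ms @ 9/7 + 139.752ms (3/7)
5. 559.006ms @ 12/7 + 279.503ms (6/7)
6. 838.509ms @ 18/7 + 139.752ms (3/7)

note 5 onset = 12/7b = 559.006ms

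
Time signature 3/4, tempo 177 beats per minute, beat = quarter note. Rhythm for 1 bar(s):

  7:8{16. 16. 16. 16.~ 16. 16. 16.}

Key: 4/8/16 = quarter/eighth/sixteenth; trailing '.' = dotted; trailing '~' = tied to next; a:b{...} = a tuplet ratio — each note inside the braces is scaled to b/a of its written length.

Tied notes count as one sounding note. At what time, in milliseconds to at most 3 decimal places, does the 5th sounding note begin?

note 5 onset = 15/7b = 726.392ms

1. 0.0ms @ 0 + 145.278ms (3/7)
2. 145.278ms @ 3/7 + 145.278ms (3/7)
3. 290.557ms @ 6/7 + 145.278ms (3/7)
4. 435.835ms @ 9/7 + 290.557ms (6/7)
5. 726.392ms @ 15/7 + 145.278ms (3/7)
6. 871.671ms @ 18/7 + 145.278ms (3/7)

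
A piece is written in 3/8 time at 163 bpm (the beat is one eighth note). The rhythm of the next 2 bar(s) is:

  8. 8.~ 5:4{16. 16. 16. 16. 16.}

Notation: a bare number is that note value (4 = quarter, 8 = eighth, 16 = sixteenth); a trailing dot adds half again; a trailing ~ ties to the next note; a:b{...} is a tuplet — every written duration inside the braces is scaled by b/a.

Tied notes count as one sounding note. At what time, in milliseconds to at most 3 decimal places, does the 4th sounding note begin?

note 4 onset = 21/5b = 1546.012ms

1. 0.0ms @ 0 + 552.147ms (3/2)
2. 552.147ms @ 3/2 + 773.006ms (21/10)
3. 1325.153ms @ 18/5 + 220.859ms (3/5)
4. 1546.012ms @ 21/5 + 220.859ms (3/5)
5. 1766.871ms @ 24/5 + 220.859ms (3/5)
6. 1987.73ms @ 27/5 + 220.859ms (3/5)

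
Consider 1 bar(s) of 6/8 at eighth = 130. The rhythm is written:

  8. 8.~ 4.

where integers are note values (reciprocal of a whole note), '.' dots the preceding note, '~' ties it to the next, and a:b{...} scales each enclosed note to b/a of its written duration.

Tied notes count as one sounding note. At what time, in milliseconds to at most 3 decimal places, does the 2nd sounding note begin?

1. 0.0ms @ 0 + 692.308ms (3/2)
2. 692.308ms @ 3/2 + 2076.923ms (9/2)

note 2 onset = 3/2b = 692.308ms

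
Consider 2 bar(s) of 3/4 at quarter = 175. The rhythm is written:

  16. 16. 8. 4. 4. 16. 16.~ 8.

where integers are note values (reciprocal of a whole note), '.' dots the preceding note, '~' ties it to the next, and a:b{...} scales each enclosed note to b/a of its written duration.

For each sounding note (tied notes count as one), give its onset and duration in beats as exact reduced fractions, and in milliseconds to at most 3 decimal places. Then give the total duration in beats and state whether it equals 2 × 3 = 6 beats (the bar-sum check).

1) 0.0ms=0b +128.571ms=3/8b
2) 128.571ms=3/8b +128.571ms=3/8b
3) 257.143ms=3/4b +257.143ms=3/4b
4) 514.286ms=3/2b +514.286ms=3/2b
5) 1028.571ms=3b +514.286ms=3/2b
6) 1542.857ms=9/2b +128.571ms=3/8b
7) 1671.429ms=39/8b +385.714ms=9/8b
Σ=6b of 6 (175bpm 3/4) — PASS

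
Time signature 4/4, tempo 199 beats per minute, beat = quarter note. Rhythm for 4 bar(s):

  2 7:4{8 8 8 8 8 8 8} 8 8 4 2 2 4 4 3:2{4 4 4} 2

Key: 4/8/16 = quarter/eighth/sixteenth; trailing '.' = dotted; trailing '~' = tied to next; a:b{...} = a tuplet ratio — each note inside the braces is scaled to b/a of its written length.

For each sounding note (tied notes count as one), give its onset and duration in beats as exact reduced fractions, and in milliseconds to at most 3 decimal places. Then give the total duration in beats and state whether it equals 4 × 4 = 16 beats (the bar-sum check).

1) 0.0ms=0b +603.015ms=2b
2) 603.015ms=2b +86.145ms=2/7b
3) 689.16ms=16/7b +86.145ms=2/7b
4) 775.305ms=18/7b +86.145ms=2/7b
5) 861.45ms=20/7b +86.145ms=2/7b
6) 947.595ms=22/7b +86.145ms=2/7b
7) 1033.74ms=24/7b +86.145ms=2/7b
8) 1119.885ms=26/7b +86.145ms=2/7b
9) 1206.03ms=4b +150.754ms=1/2b
10) 1356.784ms=9/2b +150.754ms=1/2b
11) 1507.538ms=5b +301.508ms=1b
12) 1809.045ms=6b +603.015ms=2b
13) 2412.06ms=8b +603.015ms=2b
14) 3015.075ms=10b +301.508ms=1b
15) 3316.583ms=11b +301.508ms=1b
16) 3618.09ms=12b +201.005ms=2/3b
17) 3819.095ms=38/3b +201.005ms=2/3b
18) 4020.101ms=40/3b +201.005ms=2/3b
19) 4221.106ms=14b +603.015ms=2b
Σ=16b of 16 (199bpm 4/4) — PASS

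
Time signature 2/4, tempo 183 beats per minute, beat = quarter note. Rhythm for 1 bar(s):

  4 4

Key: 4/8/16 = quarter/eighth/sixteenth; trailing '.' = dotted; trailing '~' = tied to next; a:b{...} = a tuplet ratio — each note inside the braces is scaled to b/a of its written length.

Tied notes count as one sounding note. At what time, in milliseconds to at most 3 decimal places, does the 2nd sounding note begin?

note 2 onset = 1b = 327.869ms

1. 0.0ms @ 0 + 327.869ms (1)
2. 327.869ms @ 1 + 327.869ms (1)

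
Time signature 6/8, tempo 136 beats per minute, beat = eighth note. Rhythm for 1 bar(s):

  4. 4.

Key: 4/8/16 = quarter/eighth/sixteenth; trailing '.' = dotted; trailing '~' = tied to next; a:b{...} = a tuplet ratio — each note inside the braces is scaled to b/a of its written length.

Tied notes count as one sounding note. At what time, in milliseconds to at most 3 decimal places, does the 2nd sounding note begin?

1. 0.0ms @ 0 + 1323.529ms (3)
2. 1323.529ms @ 3 + 1323.529ms (3)

note 2 onset = 3b = 1323.529ms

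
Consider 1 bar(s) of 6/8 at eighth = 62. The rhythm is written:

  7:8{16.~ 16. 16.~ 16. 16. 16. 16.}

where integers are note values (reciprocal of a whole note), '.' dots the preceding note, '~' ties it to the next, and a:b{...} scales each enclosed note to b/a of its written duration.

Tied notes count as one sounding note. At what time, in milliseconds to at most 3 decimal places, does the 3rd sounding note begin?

1. 0.0ms @ 0 + 1658.986ms (12/7)
2. 1658.986ms @ 12/7 + 1658.986ms (12/7)
3. 3317.972ms @ 24/7 + 829.493ms (6/7)
4. 4147.465ms @ 30/7 + 829.493ms (6/7)
5. 4976.959ms @ 36/7 + 829.493ms (6/7)

note 3 onset = 24/7b = 3317.972ms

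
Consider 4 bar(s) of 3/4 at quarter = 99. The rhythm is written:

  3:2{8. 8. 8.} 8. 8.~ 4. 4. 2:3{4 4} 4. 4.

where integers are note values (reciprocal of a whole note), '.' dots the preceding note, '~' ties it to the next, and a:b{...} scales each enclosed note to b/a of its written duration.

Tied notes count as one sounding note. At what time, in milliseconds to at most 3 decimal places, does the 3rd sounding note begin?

note 3 onset = 1b = 606.061ms

1. 0.0ms @ 0 + 303.03ms (1/2)
2. 303.03ms @ 1/2 + 303.03ms (1/2)
3. 606.061ms @ 1 + 303.03ms (1/2)
4. 909.091ms @ 3/2 + 454.545ms (3/4)
5. 1363.636ms @ 9/4 + 1363.636ms (9/4)
6. 2727.273ms @ 9/2 + 909.091ms (3/2)
7. 3636.364ms @ 6 + 909.091ms (3/2)
8. 4545.455ms @ 15/2 + 909.091ms (3/2)
9. 5454.545ms @ 9 + 909.091ms (3/2)
10. 6363.636ms @ 21/2 + 909.091ms (3/2)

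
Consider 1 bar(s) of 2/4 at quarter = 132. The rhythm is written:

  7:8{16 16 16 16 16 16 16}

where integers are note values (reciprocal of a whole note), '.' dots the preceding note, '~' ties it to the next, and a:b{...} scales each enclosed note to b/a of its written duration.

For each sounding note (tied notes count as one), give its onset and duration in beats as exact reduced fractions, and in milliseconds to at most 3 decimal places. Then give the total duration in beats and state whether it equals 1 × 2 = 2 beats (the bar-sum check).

1) 0.0ms=0b +129.87ms=2/7b
2) 129.87ms=2/7b +129.87ms=2/7b
3) 259.74ms=4/7b +129.87ms=2/7b
4) 389.61ms=6/7b +129.87ms=2/7b
5) 519.481ms=8/7b +129.87ms=2/7b
6) 649.351ms=10/7b +129.87ms=2/7b
7) 779.221ms=12/7b +129.87ms=2/7b
Σ=2b of 2 (132bpm 2/4) — PASS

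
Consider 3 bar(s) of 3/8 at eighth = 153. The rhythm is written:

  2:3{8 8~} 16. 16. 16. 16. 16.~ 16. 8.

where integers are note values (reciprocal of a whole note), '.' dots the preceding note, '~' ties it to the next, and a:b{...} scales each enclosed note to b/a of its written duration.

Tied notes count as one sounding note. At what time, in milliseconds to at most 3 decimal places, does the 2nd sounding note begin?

1. 0.0ms @ 0 + 588.235ms (3/2)
2. 588.235ms @ 3/2 + 882.353ms (9/4)
3. 1470.588ms @ 15/4 + 294.118ms (3/4)
4. 1764.706ms @ 9/2 + 294.118ms (3/4)
5. 2058.824ms @ 21/4 + 294.118ms (3/4)
6. 2352.941ms @ 6 + 588.235ms (3/2)
7. 2941.176ms @ 15/2 + 588.235ms (3/2)

note 2 onset = 3/2b = 588.235ms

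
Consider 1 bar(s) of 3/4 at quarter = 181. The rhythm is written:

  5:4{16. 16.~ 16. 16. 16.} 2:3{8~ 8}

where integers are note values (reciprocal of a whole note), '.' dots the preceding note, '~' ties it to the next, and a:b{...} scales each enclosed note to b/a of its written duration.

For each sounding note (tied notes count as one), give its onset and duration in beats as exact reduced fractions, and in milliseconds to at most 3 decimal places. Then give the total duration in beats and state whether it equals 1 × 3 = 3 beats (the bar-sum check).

1) 0.0ms=0b +99.448ms=3/10b
2) 99.448ms=3/10b +198.895ms=3/5b
3) 298.343ms=9/10b +99.448ms=3/10b
4) 397.79ms=6/5b +99.448ms=3/10b
5) 497.238ms=3/2b +497.238ms=3/2b
Σ=3b of 3 (181bpm 3/4) — PASS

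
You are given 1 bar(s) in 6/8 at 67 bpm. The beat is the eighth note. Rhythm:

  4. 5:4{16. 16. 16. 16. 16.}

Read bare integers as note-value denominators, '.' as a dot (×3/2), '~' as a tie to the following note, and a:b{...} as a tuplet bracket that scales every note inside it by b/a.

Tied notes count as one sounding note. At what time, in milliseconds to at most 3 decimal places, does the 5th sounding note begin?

note 5 onset = 24/5b = 4298.507ms

1. 0.0ms @ 0 + 2686.567ms (3)
2. 2686.567ms @ 3 + 537.313ms (3/5)
3. 3223.881ms @ 18/5 + 537.313ms (3/5)
4. 3761.194ms @ 21/5 + 537.313ms (3/5)
5. 4298.507ms @ 24/5 + 537.313ms (3/5)
6. 4835.821ms @ 27/5 + 537.313ms (3/5)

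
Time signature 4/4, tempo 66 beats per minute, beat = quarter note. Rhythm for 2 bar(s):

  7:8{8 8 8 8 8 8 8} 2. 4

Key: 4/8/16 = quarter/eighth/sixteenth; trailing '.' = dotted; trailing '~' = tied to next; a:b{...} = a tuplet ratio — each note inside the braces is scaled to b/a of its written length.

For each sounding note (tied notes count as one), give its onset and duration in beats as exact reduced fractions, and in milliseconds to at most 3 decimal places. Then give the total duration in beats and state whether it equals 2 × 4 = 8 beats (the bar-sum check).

1) 0.0ms=0b +519.481ms=4/7b
2) 519.481ms=4/7b +519.481ms=4/7b
3) 1038.961ms=8/7b +519.481ms=4/7b
4) 1558.442ms=12/7b +519.481ms=4/7b
5) 2077.922ms=16/7b +519.481ms=4/7b
6) 2597.403ms=20/7b +519.481ms=4/7b
7) 3116.883ms=24/7b +519.481ms=4/7b
8) 3636.364ms=4b +2727.273ms=3b
9) 6363.636ms=7b +909.091ms=1b
Σ=8b of 8 (66bpm 4/4) — PASS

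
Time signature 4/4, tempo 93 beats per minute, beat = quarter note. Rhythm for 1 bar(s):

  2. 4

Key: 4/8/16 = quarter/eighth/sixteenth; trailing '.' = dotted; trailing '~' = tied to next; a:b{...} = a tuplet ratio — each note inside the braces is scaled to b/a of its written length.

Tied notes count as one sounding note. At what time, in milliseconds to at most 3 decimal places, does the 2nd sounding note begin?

note 2 onset = 3b = 1935.484ms

1. 0.0ms @ 0 + 1935.484ms (3)
2. 1935.484ms @ 3 + 645.161ms (1)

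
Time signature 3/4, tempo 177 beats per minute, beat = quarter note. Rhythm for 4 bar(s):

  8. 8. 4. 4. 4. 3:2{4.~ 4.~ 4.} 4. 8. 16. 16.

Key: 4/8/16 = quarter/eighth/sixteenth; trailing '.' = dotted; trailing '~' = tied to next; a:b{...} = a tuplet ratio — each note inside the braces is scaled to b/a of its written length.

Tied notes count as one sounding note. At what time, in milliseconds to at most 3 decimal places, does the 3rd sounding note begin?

1. 0.0ms @ 0 + 254.237ms (3/4)
2. 254.237ms @ 3/4 + 254.237ms (3/4)
3. 508.475ms @ 3/2 + 508.475ms (3/2)
4. 1016.949ms @ 3 + 508.475ms (3/2)
5. 1525.424ms @ 9/2 + 508.475ms (3/2)
6. 2033.898ms @ 6 + 1016.949ms (3)
7. 3050.847ms @ 9 + 508.475ms (3/2)
8. 3559.322ms @ 21/2 + 254.237ms (3/4)
9. 3813.559ms @ 45/4 + 127.119ms (3/8)
10. 3940.678ms @ 93/8 + 127.119ms (3/8)

note 3 onset = 3/2b = 508.475ms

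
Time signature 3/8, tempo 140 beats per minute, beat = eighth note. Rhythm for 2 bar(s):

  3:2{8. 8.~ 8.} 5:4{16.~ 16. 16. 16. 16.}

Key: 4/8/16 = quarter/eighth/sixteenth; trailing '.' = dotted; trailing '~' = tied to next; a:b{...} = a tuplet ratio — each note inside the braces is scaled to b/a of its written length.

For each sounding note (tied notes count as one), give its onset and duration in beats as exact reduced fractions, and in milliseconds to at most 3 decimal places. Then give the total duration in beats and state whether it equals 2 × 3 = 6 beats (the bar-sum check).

1) 0.0ms=0b +428.571ms=1b
2) 428.571ms=1b +857.143ms=2b
3) 1285.714ms=3b +514.286ms=6/5b
4) 1800.0ms=21/5b +257.143ms=3/5b
5) 2057.143ms=24/5b +257.143ms=3/5b
6) 2314.286ms=27/5b +257.143ms=3/5b
Σ=6b of 6 (140bpm 3/8) — PASS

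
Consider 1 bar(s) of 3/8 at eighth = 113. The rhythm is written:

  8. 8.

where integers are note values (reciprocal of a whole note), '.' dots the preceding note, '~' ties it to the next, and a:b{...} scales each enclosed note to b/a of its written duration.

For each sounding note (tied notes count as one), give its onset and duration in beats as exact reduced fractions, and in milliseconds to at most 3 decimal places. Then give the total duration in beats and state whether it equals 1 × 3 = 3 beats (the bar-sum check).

1) 0.0ms=0b +796.46ms=3/2b
2) 796.46ms=3/2b +796.46ms=3/2b
Σ=3b of 3 (113bpm 3/8) — PASS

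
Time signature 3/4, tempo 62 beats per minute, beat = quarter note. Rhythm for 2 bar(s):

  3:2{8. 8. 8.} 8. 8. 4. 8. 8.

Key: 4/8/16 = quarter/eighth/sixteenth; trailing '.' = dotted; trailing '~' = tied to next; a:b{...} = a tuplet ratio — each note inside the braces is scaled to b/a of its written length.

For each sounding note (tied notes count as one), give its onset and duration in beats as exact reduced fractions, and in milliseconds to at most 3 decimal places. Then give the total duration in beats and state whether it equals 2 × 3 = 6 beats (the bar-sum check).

1) 0.0ms=0b +483.871ms=1/2b
2) 483.871ms=1/2b +483.871ms=1/2b
3) 967.742ms=1b +483.871ms=1/2b
4) 1451.613ms=3/2b +725.806ms=3/4b
5) 2177.419ms=9/4b +725.806ms=3/4b
6) 2903.226ms=3b +1451.613ms=3/2b
7) 4354.839ms=9/2b +725.806ms=3/4b
8) 5080.645ms=21/4b +725.806ms=3/4b
Σ=6b of 6 (62bpm 3/4) — PASS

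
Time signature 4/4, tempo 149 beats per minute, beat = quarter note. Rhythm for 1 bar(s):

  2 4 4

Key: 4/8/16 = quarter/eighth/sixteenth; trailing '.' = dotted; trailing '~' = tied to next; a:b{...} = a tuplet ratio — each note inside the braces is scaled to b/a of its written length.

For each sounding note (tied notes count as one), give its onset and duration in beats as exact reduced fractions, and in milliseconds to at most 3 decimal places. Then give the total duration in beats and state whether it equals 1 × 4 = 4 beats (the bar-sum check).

1) 0.0ms=0b +805.369ms=2b
2) 805.369ms=2b +402.685ms=1b
3) 1208.054ms=3b +402.685ms=1b
Σ=4b of 4 (149bpm 4/4) — PASS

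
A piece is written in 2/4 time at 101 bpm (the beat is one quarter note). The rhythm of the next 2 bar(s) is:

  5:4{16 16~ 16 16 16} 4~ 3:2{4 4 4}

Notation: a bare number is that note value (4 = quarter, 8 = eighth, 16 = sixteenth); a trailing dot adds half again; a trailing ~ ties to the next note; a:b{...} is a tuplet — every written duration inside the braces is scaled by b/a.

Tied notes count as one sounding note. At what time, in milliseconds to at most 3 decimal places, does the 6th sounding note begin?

note 6 onset = 8/3b = 1584.158ms

1. 0.0ms @ 0 + 118.812ms (1/5)
2. 118.812ms @ 1/5 + 237.624ms (2/5)
3. 356.436ms @ 3/5 + 118.812ms (1/5)
4. 475.248ms @ 4/5 + 118.812ms (1/5)
5. 594.059ms @ 1 + 990.099ms (5/3)
6. 1584.158ms @ 8/3 + 396.04ms (2/3)
7. 1980.198ms @ 10/3 + 396.04ms (2/3)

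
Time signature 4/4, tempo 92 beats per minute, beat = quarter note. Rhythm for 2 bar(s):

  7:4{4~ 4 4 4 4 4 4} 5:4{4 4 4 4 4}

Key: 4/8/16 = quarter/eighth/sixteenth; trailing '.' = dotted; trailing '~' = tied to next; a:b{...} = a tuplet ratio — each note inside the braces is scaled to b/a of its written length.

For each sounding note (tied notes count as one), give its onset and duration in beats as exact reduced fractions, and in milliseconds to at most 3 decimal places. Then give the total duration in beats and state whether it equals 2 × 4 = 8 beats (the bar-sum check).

1) 0.0ms=0b +745.342ms=8/7b
2) 745.342ms=8/7b +372.671ms=4/7b
3) 1118.012ms=12/7b +372.671ms=4/7b
4) 1490.683ms=16/7b +372.671ms=4/7b
5) 1863.354ms=20/7b +372.671ms=4/7b
6) 2236.025ms=24/7b +372.671ms=4/7b
7) 2608.696ms=4b +521.739ms=4/5b
8) 3130.435ms=24/5b +521.739ms=4/5b
9) 3652.174ms=28/5b +521.739ms=4/5b
10) 4173.913ms=32/5b +521.739ms=4/5b
11) 4695.652ms=36/5b +521.739ms=4/5b
Σ=8b of 8 (92bpm 4/4) — PASS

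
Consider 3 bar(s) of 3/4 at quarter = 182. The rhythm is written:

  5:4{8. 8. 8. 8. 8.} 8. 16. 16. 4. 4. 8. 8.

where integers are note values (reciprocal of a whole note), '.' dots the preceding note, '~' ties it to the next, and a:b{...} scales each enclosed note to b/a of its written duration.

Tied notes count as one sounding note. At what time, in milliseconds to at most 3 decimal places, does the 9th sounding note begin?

1. 0.0ms @ 0 + 197.802ms (3/5)
2. 197.802ms @ 3/5 + 197.802ms (3/5)
3. 395.604ms @ 6/5 + 197.802ms (3/5)
4. 593.407ms @ 9/5 + 197.802ms (3/5)
5. 791.209ms @ 12/5 + 197.802ms (3/5)
6. 989.011ms @ 3 + 247.253ms (3/4)
7. 1236.264ms @ 15/4 + 123.626ms (3/8)
8. 1359.89ms @ 33/8 + 123.626ms (3/8)
9. 1483.516ms @ 9/2 + 494.505ms (3/2)
10. 1978.022ms @ 6 + 494.505ms (3/2)
11. 2472.527ms @ 15/2 + 247.253ms (3/4)
12. 2719.78ms @ 33/4 + 247.253ms (3/4)

note 9 onset = 9/2b = 1483.516ms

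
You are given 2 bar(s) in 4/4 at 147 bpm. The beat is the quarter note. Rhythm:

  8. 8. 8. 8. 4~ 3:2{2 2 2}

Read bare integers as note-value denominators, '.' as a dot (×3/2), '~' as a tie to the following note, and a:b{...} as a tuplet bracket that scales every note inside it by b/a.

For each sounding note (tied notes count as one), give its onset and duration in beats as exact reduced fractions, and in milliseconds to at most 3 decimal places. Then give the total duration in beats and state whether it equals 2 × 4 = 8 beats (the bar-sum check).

1) 0.0ms=0b +306.122ms=3/4b
2) 306.122ms=3/4b +306.122ms=3/4b
3) 612.245ms=3/2b +306.122ms=3/4b
4) 918.367ms=9/4b +306.122ms=3/4b
5) 1224.49ms=3b +952.381ms=7/3b
6) 2176.871ms=16/3b +544.218ms=4/3b
7) 2721.088ms=20/3b +544.218ms=4/3b
Σ=8b of 8 (147bpm 4/4) — PASS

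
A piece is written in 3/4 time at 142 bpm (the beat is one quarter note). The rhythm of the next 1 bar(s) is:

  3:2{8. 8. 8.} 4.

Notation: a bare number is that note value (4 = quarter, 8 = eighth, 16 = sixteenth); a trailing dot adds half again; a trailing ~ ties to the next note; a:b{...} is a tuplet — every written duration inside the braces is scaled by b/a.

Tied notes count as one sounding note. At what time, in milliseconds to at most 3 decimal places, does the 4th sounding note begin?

note 4 onset = 3/2b = 633.803ms

1. 0.0ms @ 0 + 211.268ms (1/2)
2. 211.268ms @ 1/2 + 211.268ms (1/2)
3. 422.535ms @ 1 + 211.268ms (1/2)
4. 633.803ms @ 3/2 + 633.803ms (3/2)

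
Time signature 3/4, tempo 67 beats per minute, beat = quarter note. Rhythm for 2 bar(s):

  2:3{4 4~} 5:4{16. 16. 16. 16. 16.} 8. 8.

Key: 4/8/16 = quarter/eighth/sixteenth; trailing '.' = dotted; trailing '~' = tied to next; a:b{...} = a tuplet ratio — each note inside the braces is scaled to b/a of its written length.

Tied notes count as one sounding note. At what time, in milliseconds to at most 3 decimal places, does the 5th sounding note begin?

1. 0.0ms @ 0 + 1343.284ms (3/2)
2. 1343.284ms @ 3/2 + 1611.94ms (9/5)
3. 2955.224ms @ 33/10 + 268.657ms (3/10)
4. 3223.881ms @ 18/5 + 268.657ms (3/10)
5. 3492.537ms @ 39/10 + 268.657ms (3/10)
6. 3761.194ms @ 21/5 + 268.657ms (3/10)
7. 4029.851ms @ 9/2 + 671.642ms (3/4)
8. 4701.493ms @ 21/4 + 671.642ms (3/4)

note 5 onset = 39/10b = 3492.537ms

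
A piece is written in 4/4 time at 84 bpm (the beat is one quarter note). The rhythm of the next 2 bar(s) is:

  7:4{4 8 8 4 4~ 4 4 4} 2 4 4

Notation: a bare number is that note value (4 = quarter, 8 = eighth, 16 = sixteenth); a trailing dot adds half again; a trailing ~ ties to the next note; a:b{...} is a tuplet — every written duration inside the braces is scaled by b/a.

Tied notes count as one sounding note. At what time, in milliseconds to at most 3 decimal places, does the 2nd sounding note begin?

note 2 onset = 4/7b = 408.163ms

1. 0.0ms @ 0 + 408.163ms (4/7)
2. 408.163ms @ 4/7 + 204.082ms (2/7)
3. 612.245ms @ 6/7 + 204.082ms (2/7)
4. 816.327ms @ 8/7 + 408.163ms (4/7)
5. 1224.49ms @ 12/7 + 816.327ms (8/7)
6. 2040.816ms @ 20/7 + 408.163ms (4/7)
7. 2448.98ms @ 24/7 + 408.163ms (4/7)
8. 2857.143ms @ 4 + 1428.571ms (2)
9. 4285.714ms @ 6 + 714.286ms (1)
10. 5000.0ms @ 7 + 714.286ms (1)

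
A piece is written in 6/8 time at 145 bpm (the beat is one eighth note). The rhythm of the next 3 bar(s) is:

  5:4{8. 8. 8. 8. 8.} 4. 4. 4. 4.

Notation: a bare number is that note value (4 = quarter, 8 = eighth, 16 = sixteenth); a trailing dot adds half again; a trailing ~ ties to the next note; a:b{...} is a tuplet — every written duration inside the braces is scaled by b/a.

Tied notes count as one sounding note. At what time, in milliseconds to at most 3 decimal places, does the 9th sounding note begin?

note 9 onset = 15b = 6206.897ms

1. 0.0ms @ 0 + 496.552ms (6/5)
2. 496.552ms @ 6/5 + 496.552ms (6/5)
3. 993.103ms @ 12/5 + 496.552ms (6/5)
4. 1489.655ms @ 18/5 + 496.552ms (6/5)
5. 1986.207ms @ 24/5 + 496.552ms (6/5)
6. 2482.759ms @ 6 + 1241.379ms (3)
7. 3724.138ms @ 9 + 1241.379ms (3)
8. 4965.517ms @ 12 + 1241.379ms (3)
9. 6206.897ms @ 15 + 1241.379ms (3)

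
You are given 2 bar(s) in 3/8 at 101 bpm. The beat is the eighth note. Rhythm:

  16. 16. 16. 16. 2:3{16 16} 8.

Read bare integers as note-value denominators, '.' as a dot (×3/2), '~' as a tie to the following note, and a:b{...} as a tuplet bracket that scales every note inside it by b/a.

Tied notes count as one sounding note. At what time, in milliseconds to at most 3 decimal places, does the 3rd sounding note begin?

note 3 onset = 3/2b = 891.089ms

1. 0.0ms @ 0 + 445.545ms (3/4)
2. 445.545ms @ 3/4 + 445.545ms (3/4)
3. 891.089ms @ 3/2 + 445.545ms (3/4)
4. 1336.634ms @ 9/4 + 445.545ms (3/4)
5. 1782.178ms @ 3 + 445.545ms (3/4)
6. 2227.723ms @ 15/4 + 445.545ms (3/4)
7. 2673.267ms @ 9/2 + 891.089ms (3/2)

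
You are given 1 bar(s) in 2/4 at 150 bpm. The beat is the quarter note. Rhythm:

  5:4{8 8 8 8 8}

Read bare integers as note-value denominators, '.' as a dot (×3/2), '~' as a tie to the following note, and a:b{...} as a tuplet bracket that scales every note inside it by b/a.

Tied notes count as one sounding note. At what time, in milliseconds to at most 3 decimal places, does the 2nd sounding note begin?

1. 0.0ms @ 0 + 160.0ms (2/5)
2. 160.0ms @ 2/5 + 160.0ms (2/5)
3. 320.0ms @ 4/5 + 160.0ms (2/5)
4. 480.0ms @ 6/5 + 160.0ms (2/5)
5. 640.0ms @ 8/5 + 160.0ms (2/5)

note 2 onset = 2/5b = 160.0ms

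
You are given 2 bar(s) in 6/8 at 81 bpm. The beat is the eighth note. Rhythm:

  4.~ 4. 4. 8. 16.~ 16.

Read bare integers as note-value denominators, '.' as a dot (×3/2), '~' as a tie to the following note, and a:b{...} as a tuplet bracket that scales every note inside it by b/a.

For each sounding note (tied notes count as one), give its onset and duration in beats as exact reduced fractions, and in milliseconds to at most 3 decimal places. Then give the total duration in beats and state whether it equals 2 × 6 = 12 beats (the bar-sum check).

1) 0.0ms=0b +4444.444ms=6b
2) 4444.444ms=6b +2222.222ms=3b
3) 6666.667ms=9b +1111.111ms=3/2b
4) 7777.778ms=21/2b +1111.111ms=3/2b
Σ=12b of 12 (81bpm 6/8) — PASS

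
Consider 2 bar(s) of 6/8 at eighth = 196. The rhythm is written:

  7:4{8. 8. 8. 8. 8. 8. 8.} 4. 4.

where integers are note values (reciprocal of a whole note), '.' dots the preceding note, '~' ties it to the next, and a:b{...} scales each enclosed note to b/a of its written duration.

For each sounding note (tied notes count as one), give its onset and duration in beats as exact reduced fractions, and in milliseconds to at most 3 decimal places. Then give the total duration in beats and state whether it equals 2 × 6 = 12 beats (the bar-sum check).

1) 0.0ms=0b +262.391ms=6/7b
2) 262.391ms=6/7b +262.391ms=6/7b
3) 524.781ms=12/7b +262.391ms=6/7b
4) 787.172ms=18/7b +262.391ms=6/7b
5) 1049.563ms=24/7b +262.391ms=6/7b
6) 1311.953ms=30/7b +262.391ms=6/7b
7) 1574.344ms=36/7b +262.391ms=6/7b
8) 1836.735ms=6b +918.367ms=3b
9) 2755.102ms=9b +918.367ms=3b
Σ=12b of 12 (196bpm 6/8) — PASS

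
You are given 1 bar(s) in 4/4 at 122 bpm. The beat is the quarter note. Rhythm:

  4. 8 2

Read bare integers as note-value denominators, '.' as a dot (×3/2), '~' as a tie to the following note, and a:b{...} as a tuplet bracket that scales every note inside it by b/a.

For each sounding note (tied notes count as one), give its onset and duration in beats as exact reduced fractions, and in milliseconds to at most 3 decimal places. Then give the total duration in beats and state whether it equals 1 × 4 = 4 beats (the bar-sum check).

1) 0.0ms=0b +737.705ms=3/2b
2) 737.705ms=3/2b +245.902ms=1/2b
3) 983.607ms=2b +983.607ms=2b
Σ=4b of 4 (122bpm 4/4) — PASS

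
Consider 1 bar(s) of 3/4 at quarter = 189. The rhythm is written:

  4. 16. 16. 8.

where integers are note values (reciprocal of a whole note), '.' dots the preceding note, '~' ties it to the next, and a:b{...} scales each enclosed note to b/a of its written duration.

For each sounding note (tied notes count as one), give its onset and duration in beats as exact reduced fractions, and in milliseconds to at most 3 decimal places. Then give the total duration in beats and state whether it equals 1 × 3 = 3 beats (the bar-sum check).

1) 0.0ms=0b +476.19ms=3/2b
2) 476.19ms=3/2b +119.048ms=3/8b
3) 595.238ms=15/8b +119.048ms=3/8b
4) 714.286ms=9/4b +238.095ms=3/4b
Σ=3b of 3 (189bpm 3/4) — PASS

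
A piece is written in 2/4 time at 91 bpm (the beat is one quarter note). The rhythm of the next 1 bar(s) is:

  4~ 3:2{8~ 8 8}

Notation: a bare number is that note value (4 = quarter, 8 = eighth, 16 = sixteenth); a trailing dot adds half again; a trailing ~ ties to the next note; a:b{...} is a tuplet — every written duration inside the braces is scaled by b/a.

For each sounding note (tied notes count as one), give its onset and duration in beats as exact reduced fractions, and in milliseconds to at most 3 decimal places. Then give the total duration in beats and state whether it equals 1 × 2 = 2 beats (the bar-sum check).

1) 0.0ms=0b +1098.901ms=5/3b
2) 1098.901ms=5/3b +219.78ms=1/3b
Σ=2b of 2 (91bpm 2/4) — PASS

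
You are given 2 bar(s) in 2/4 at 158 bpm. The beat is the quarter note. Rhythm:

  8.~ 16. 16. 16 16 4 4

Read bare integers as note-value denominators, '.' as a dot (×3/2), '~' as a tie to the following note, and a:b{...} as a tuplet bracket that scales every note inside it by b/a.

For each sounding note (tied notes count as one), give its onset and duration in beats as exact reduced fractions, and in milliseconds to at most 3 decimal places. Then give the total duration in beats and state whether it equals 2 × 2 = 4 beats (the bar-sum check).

1) 0.0ms=0b +427.215ms=9/8b
2) 427.215ms=9/8b +142.405ms=3/8b
3) 569.62ms=3/2b +94.937ms=1/4b
4) 664.557ms=7/4b +94.937ms=1/4b
5) 759.494ms=2b +379.747ms=1b
6) 1139.241ms=3b +379.747ms=1b
Σ=4b of 4 (158bpm 2/4) — PASS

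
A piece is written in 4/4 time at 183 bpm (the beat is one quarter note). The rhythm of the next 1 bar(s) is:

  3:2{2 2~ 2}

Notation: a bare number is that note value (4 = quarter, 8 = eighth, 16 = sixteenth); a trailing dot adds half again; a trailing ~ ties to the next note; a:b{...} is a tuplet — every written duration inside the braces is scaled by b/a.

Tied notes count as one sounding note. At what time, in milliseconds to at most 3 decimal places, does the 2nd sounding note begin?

note 2 onset = 4/3b = 437.158ms

1. 0.0ms @ 0 + 437.158ms (4/3)
2. 437.158ms @ 4/3 + 874.317ms (8/3)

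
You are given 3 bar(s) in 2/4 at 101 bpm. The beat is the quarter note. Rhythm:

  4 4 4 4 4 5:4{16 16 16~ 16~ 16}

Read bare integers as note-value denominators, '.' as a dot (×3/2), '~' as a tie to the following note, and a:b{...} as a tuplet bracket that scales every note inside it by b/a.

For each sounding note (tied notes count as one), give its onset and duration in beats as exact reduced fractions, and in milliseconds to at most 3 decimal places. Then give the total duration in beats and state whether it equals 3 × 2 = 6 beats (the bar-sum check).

1) 0.0ms=0b +594.059ms=1b
2) 594.059ms=1b +594.059ms=1b
3) 1188.119ms=2b +594.059ms=1b
4) 1782.178ms=3b +594.059ms=1b
5) 2376.238ms=4b +594.059ms=1b
6) 2970.297ms=5b +118.812ms=1/5b
7) 3089.109ms=26/5b +118.812ms=1/5b
8) 3207.921ms=27/5b +356.436ms=3/5b
Σ=6b of 6 (101bpm 2/4) — PASS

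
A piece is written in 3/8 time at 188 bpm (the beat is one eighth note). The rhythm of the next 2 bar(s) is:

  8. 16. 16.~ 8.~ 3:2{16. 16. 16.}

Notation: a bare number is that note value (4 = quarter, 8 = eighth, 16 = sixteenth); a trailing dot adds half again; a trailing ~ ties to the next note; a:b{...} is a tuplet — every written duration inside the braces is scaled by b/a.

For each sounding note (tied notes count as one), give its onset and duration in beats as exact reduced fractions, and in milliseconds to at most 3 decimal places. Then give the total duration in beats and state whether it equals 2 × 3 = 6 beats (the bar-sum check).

1) 0.0ms=0b +478.723ms=3/2b
2) 478.723ms=3/2b +239.362ms=3/4b
3) 718.085ms=9/4b +877.66ms=11/4b
4) 1595.745ms=5b +159.574ms=1/2b
5) 1755.319ms=11/2b +159.574ms=1/2b
Σ=6b of 6 (188bpm 3/8) — PASS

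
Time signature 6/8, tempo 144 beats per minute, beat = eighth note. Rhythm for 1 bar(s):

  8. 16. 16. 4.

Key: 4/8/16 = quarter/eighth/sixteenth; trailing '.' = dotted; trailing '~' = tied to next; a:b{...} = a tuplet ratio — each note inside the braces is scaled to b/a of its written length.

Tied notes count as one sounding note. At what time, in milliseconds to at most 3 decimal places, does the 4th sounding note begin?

note 4 onset = 3b = 1250.0ms

1. 0.0ms @ 0 + 625.0ms (3/2)
2. 625.0ms @ 3/2 + 312.5ms (3/4)
3. 937.5ms @ 9/4 + 312.5ms (3/4)
4. 1250.0ms @ 3 + 1250.0ms (3)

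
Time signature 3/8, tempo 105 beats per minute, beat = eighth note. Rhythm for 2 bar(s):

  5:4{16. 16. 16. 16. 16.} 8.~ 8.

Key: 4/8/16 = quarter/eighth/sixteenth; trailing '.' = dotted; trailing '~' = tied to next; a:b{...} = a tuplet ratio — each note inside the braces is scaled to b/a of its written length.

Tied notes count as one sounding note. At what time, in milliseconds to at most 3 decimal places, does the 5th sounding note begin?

note 5 onset = 12/5b = 1371.429ms

1. 0.0ms @ 0 + 342.857ms (3/5)
2. 342.857ms @ 3/5 + 342.857ms (3/5)
3. 685.714ms @ 6/5 + 342.857ms (3/5)
4. 1028.571ms @ 9/5 + 342.857ms (3/5)
5. 1371.429ms @ 12/5 + 342.857ms (3/5)
6. 1714.286ms @ 3 + 1714.286ms (3)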